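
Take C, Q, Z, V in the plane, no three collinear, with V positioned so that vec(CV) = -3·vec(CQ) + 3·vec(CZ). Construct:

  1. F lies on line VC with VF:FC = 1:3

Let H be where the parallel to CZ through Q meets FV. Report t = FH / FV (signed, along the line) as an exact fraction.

t = -13/3

Set C = (0, 0), Q = (1, 0), Z = (0, 1), V = (-3, 3); any affine frame gives the same invariant.
1. F lies on line VC with VF:FC = 1:3 ⇒ F = (-9/4, 9/4)
through Q parallel to CZ: direction (0, 1); meets FV at H = (1, -1)
H = F + t·(V−F) with t = -13/3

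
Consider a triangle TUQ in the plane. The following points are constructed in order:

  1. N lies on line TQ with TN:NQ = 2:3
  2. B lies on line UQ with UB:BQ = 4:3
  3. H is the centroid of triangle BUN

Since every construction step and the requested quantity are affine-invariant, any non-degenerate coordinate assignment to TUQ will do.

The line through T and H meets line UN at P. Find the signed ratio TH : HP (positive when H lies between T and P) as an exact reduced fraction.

Assign T = (0, 0), U = (1, 0), Q = (0, 1) — the answer is frame-independent, so this choice is without loss of generality.
1. N lies on line TQ with TN:NQ = 2:3 ⇒ N = (0, 2/5)
2. B lies on line UQ with UB:BQ = 4:3 ⇒ B = (3/7, 4/7)
3. H is the centroid of triangle BUN ⇒ H = (10/21, 34/105)
line TH meets UN at P = (10/27, 34/135)
H = T + t·(P−T) with t = 9/7, so TH:HP = 9/7:-2/7

TH:HP = -9/2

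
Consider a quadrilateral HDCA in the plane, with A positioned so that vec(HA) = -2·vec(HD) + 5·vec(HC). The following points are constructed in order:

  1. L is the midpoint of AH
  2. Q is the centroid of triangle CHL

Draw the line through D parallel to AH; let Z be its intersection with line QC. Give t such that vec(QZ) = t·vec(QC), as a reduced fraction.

Work in coordinates with H = (0, 0), D = (1, 0), C = (0, 1), A = (-2, 5).
1. L is the midpoint of AH ⇒ L = (-1, 5/2)
2. Q is the centroid of triangle CHL ⇒ Q = (-1/3, 7/6)
through D parallel to AH: direction (2, -5); meets QC at Z = (3/4, 5/8)
Z = Q + t·(C−Q) with t = 13/4

t = 13/4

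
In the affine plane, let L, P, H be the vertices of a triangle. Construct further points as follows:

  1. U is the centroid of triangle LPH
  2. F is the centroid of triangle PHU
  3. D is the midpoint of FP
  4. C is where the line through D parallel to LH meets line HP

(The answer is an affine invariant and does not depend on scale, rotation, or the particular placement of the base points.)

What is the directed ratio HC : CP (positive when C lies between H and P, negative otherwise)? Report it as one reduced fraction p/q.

HC:CP = 13/5

Assign L = (0, 0), P = (1, 0), H = (0, 1) — the answer is frame-independent, so this choice is without loss of generality.
1. U is the centroid of triangle LPH ⇒ U = (1/3, 1/3)
2. F is the centroid of triangle PHU ⇒ F = (4/9, 4/9)
3. D is the midpoint of FP ⇒ D = (13/18, 2/9)
4. C is where the line through D parallel to LH meets line HP ⇒ C = (13/18, 5/18)
C = H + t·(P−H) with t = 13/18, so HC:CP = t:(1−t) = 13/18:5/18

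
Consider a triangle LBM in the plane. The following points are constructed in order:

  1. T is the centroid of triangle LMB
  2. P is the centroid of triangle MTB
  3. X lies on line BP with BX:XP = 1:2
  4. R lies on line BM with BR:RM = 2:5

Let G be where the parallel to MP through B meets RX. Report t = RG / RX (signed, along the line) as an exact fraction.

Assign L = (0, 0), B = (1, 0), M = (0, 1) — the answer is frame-independent, so this choice is without loss of generality.
1. T is the centroid of triangle LMB ⇒ T = (1/3, 1/3)
2. P is the centroid of triangle MTB ⇒ P = (4/9, 4/9)
3. X lies on line BP with BX:XP = 1:2 ⇒ X = (22/27, 4/27)
4. R lies on line BM with BR:RM = 2:5 ⇒ R = (5/7, 2/7)
through B parallel to MP: direction (4/9, -5/9); meets RX at G = (1/9, 10/9)
G = R + t·(X−R) with t = -6

t = -6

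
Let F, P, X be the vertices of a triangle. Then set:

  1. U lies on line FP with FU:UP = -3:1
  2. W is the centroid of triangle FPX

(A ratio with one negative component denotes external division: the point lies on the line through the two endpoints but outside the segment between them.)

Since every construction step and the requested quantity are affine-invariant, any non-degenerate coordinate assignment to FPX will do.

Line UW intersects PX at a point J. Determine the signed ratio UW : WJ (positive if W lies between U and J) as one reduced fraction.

Assign F = (0, 0), P = (1, 0), X = (0, 1) — the answer is frame-independent, so this choice is without loss of generality.
1. U lies on line FP with FU:UP = -3:1 ⇒ U = (3/2, 0)
2. W is the centroid of triangle FPX ⇒ W = (1/3, 1/3)
line UW meets PX at J = (4/5, 1/5)
W = U + t·(J−U) with t = 5/3, so UW:WJ = 5/3:-2/3

UW:WJ = -5/2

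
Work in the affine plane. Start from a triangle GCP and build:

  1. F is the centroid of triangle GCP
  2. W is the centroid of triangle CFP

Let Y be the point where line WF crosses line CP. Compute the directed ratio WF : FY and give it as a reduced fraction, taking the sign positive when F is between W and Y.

Set G = (0, 0), C = (1, 0), P = (0, 1); any affine frame gives the same invariant.
1. F is the centroid of triangle GCP ⇒ F = (1/3, 1/3)
2. W is the centroid of triangle CFP ⇒ W = (4/9, 4/9)
line WF meets CP at Y = (1/2, 1/2)
F = W + t·(Y−W) with t = -2, so WF:FY = -2:3

WF:FY = -2/3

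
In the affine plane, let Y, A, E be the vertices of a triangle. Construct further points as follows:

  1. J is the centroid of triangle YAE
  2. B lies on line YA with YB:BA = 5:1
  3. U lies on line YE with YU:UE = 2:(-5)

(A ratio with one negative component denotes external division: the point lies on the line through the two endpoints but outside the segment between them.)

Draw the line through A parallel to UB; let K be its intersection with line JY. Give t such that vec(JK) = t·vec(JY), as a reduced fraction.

Work in coordinates with Y = (0, 0), A = (1, 0), E = (0, 1).
1. J is the centroid of triangle YAE ⇒ J = (1/3, 1/3)
2. B lies on line YA with YB:BA = 5:1 ⇒ B = (5/6, 0)
3. U lies on line YE with YU:UE = 2:(-5) ⇒ U = (0, -2/3)
through A parallel to UB: direction (5/6, 2/3); meets JY at K = (-4, -4)
K = J + t·(Y−J) with t = 13

t = 13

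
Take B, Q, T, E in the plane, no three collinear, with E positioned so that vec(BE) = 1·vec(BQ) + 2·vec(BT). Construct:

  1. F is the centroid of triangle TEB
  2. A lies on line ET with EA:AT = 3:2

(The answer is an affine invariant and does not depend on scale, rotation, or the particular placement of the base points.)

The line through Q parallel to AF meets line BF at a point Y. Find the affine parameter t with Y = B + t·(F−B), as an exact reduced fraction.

Set B = (0, 0), Q = (1, 0), T = (0, 1), E = (1, 2); any affine frame gives the same invariant.
1. F is the centroid of triangle TEB ⇒ F = (1/3, 1)
2. A lies on line ET with EA:AT = 3:2 ⇒ A = (2/5, 7/5)
through Q parallel to AF: direction (-1/15, -2/5); meets BF at Y = (2, 6)
Y = B + t·(F−B) with t = 6

t = 6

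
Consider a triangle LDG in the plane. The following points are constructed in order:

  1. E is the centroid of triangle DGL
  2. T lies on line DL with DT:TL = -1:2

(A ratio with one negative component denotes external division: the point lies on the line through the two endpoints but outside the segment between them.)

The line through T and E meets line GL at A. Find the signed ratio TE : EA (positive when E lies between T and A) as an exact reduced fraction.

TE:EA = 5

Work in coordinates with L = (0, 0), D = (1, 0), G = (0, 1).
1. E is the centroid of triangle DGL ⇒ E = (1/3, 1/3)
2. T lies on line DL with DT:TL = -1:2 ⇒ T = (2, 0)
line TE meets GL at A = (0, 2/5)
E = T + t·(A−T) with t = 5/6, so TE:EA = 5/6:1/6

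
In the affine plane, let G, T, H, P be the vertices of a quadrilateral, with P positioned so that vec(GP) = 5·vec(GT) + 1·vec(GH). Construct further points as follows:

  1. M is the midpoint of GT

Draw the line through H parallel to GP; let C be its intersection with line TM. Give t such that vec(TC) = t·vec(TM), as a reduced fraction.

Assign G = (0, 0), T = (1, 0), H = (0, 1), P = (5, 1) — the answer is frame-independent, so this choice is without loss of generality.
1. M is the midpoint of GT ⇒ M = (1/2, 0)
through H parallel to GP: direction (5, 1); meets TM at C = (-5, 0)
C = T + t·(M−T) with t = 12

t = 12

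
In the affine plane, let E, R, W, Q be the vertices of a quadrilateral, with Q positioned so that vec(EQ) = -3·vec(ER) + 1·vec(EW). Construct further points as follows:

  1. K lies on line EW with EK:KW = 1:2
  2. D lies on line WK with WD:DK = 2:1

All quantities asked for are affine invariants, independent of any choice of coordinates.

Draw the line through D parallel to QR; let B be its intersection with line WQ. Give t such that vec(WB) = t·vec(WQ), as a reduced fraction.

t = 16/27

Set E = (0, 0), R = (1, 0), W = (0, 1), Q = (-3, 1); any affine frame gives the same invariant.
1. K lies on line EW with EK:KW = 1:2 ⇒ K = (0, 1/3)
2. D lies on line WK with WD:DK = 2:1 ⇒ D = (0, 5/9)
through D parallel to QR: direction (4, -1); meets WQ at B = (-16/9, 1)
B = W + t·(Q−W) with t = 16/27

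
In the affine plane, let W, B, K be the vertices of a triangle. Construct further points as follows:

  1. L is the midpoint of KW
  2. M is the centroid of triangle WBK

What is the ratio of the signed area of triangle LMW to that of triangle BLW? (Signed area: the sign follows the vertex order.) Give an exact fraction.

Set W = (0, 0), B = (1, 0), K = (0, 1); any affine frame gives the same invariant.
1. L is the midpoint of KW ⇒ L = (0, 1/2)
2. M is the centroid of triangle WBK ⇒ M = (1/3, 1/3)
2·[LMW] = -1/6, 2·[BLW] = 1/2
[LMW]:[BLW] = -1/6:1/2 = -1/3

[LMW]:[BLW] = -1/3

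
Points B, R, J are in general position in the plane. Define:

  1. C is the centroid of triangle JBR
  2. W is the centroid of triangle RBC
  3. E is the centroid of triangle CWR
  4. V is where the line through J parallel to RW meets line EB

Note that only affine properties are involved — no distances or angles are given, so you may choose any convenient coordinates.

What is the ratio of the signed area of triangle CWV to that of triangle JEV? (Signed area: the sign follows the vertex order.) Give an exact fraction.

Set B = (0, 0), R = (1, 0), J = (0, 1); any affine frame gives the same invariant.
1. C is the centroid of triangle JBR ⇒ C = (1/3, 1/3)
2. W is the centroid of triangle RBC ⇒ W = (4/9, 1/9)
3. E is the centroid of triangle CWR ⇒ E = (16/27, 4/27)
4. V is where the line through J parallel to RW meets line EB ⇒ V = (20/9, 5/9)
2·[CWV] = 4/9, 2·[JEV] = 44/27
[CWV]:[JEV] = 4/9:44/27 = 3/11

[CWV]:[JEV] = 3/11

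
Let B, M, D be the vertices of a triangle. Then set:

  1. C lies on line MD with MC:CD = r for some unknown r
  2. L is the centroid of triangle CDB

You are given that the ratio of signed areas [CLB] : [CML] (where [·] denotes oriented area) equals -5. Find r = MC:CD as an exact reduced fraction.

Work in coordinates with B = (0, 0), M = (1, 0), D = (0, 1).
1. With MC:CD = r, write λ = r/(r+1) so C = M + λ·(D−M); C is affine-linear in λ
2. L is the centroid of triangle CDB ⇒ L is an affine combination of earlier points and hence also affine-linear in λ
Every point depending on C is an affine combination of C and λ-independent points, so each such coordinate is linear in λ; the λ² term in each signed area is a multiple of (D−M)×(D−M) = 0, so 2·[CLB] and 2·[CML] are each linear in λ. Evaluating at λ=0 and λ=1:
  2·[CLB] = -1/3·λ + 1/3,   2·[CML] = -1/3·λ
So [CLB]:[CML] = (-1/3·λ + 1/3) / (-1/3·λ). Setting this equal to -5:
  -1/3·λ + 1/3 = -5·(-1/3·λ)  ⇒  λ = 1/6
Then r = λ/(1−λ) = (1/6)/(5/6) = 1/5. Check: with r = 1/5, C = (5/6, 1/6) and [CLB]:[CML] = -5 as required.

r = 1/5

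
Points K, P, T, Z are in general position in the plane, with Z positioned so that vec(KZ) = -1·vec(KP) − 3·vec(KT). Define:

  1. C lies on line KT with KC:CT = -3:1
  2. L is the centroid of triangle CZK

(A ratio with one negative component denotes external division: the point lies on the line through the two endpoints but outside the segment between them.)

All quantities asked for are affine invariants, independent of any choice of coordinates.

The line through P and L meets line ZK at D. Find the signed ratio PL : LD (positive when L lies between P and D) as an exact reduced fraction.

PL:LD = -7

Choose coordinates K = (0, 0), P = (1, 0), T = (0, 1), Z = (-1, -3).
1. C lies on line KT with KC:CT = -3:1 ⇒ C = (0, 3/2)
2. L is the centroid of triangle CZK ⇒ L = (-1/3, -1/2)
line PL meets ZK at D = (-1/7, -3/7)
L = P + t·(D−P) with t = 7/6, so PL:LD = 7/6:-1/6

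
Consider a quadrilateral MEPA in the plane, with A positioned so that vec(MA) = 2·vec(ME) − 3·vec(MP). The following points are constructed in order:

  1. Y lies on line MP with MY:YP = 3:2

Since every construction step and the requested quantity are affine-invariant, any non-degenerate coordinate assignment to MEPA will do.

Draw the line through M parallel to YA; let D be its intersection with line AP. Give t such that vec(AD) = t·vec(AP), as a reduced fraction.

t = -3/2

Choose coordinates M = (0, 0), E = (1, 0), P = (0, 1), A = (2, -3).
1. Y lies on line MP with MY:YP = 3:2 ⇒ Y = (0, 3/5)
through M parallel to YA: direction (2, -18/5); meets AP at D = (5, -9)
D = A + t·(P−A) with t = -3/2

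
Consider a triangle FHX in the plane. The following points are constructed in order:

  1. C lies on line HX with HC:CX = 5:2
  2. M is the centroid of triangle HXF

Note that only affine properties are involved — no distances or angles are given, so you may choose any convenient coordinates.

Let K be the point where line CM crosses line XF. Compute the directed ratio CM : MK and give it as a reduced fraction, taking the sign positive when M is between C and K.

Assign F = (0, 0), H = (1, 0), X = (0, 1) — the answer is frame-independent, so this choice is without loss of generality.
1. C lies on line HX with HC:CX = 5:2 ⇒ C = (2/7, 5/7)
2. M is the centroid of triangle HXF ⇒ M = (1/3, 1/3)
line CM meets XF at K = (0, 3)
M = C + t·(K−C) with t = -1/6, so CM:MK = -1/6:7/6

CM:MK = -1/7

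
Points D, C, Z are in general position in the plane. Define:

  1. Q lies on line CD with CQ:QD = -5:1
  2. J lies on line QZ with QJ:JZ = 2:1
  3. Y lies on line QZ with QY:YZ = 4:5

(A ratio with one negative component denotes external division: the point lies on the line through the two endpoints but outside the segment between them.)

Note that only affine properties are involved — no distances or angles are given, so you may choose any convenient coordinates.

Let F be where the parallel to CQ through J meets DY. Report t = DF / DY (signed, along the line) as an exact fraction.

t = 3/2

Set D = (0, 0), C = (1, 0), Z = (0, 1); any affine frame gives the same invariant.
1. Q lies on line CD with CQ:QD = -5:1 ⇒ Q = (-1/4, 0)
2. J lies on line QZ with QJ:JZ = 2:1 ⇒ J = (-1/12, 2/3)
3. Y lies on line QZ with QY:YZ = 4:5 ⇒ Y = (-5/36, 4/9)
through J parallel to CQ: direction (-5/4, 0); meets DY at F = (-5/24, 2/3)
F = D + t·(Y−D) with t = 3/2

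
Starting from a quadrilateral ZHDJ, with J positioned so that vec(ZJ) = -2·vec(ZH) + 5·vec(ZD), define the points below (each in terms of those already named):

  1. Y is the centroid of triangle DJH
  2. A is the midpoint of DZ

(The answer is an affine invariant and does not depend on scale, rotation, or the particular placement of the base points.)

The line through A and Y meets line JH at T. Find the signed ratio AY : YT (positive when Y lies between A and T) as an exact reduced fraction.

AY:YT = 17/4

Choose coordinates Z = (0, 0), H = (1, 0), D = (0, 1), J = (-2, 5).
1. Y is the centroid of triangle DJH ⇒ Y = (-1/3, 2)
2. A is the midpoint of DZ ⇒ A = (0, 1/2)
line AY meets JH at T = (-7/17, 40/17)
Y = A + t·(T−A) with t = 17/21, so AY:YT = 17/21:4/21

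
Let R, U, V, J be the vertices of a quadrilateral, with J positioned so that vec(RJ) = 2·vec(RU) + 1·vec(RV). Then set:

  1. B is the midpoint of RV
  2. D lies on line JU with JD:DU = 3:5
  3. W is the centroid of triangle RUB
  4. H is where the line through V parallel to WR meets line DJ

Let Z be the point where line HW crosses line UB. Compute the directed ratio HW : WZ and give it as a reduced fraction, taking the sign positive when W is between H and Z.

HW:WZ = -28

Choose coordinates R = (0, 0), U = (1, 0), V = (0, 1), J = (2, 1).
1. B is the midpoint of RV ⇒ B = (0, 1/2)
2. D lies on line JU with JD:DU = 3:5 ⇒ D = (13/8, 5/8)
3. W is the centroid of triangle RUB ⇒ W = (1/3, 1/6)
4. H is where the line through V parallel to WR meets line DJ ⇒ H = (4, 3)
line HW meets UB at Z = (13/28, 15/56)
W = H + t·(Z−H) with t = 28/27, so HW:WZ = 28/27:-1/27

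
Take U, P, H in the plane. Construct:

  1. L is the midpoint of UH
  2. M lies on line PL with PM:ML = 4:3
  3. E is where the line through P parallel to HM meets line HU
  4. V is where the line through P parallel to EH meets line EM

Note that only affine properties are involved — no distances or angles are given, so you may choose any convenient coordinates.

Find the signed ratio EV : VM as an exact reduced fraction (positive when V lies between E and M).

Choose coordinates U = (0, 0), P = (1, 0), H = (0, 1).
1. L is the midpoint of UH ⇒ L = (0, 1/2)
2. M lies on line PL with PM:ML = 4:3 ⇒ M = (3/7, 2/7)
3. E is where the line through P parallel to HM meets line HU ⇒ E = (0, 5/3)
4. V is where the line through P parallel to EH meets line EM ⇒ V = (1, -14/9)
V = E + t·(M−E) with t = 7/3, so EV:VM = t:(1−t) = 7/3:-4/3

EV:VM = -7/4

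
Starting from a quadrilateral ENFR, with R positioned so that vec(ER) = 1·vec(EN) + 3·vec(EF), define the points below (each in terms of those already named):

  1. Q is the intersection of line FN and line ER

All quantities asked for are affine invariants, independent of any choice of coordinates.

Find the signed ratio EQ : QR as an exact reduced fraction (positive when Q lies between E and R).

EQ:QR = 1/3

Set E = (0, 0), N = (1, 0), F = (0, 1), R = (1, 3); any affine frame gives the same invariant.
1. Q is the intersection of line FN and line ER ⇒ Q = (1/4, 3/4)
Q = E + t·(R−E) with t = 1/4, so EQ:QR = t:(1−t) = 1/4:3/4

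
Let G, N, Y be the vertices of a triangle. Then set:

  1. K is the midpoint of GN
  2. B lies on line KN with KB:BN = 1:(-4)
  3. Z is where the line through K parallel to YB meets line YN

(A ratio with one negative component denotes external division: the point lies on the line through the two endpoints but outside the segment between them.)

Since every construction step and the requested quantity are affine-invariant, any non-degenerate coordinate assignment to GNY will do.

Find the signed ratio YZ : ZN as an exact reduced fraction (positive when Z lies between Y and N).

YZ:ZN = 1/3

Assign G = (0, 0), N = (1, 0), Y = (0, 1) — the answer is frame-independent, so this choice is without loss of generality.
1. K is the midpoint of GN ⇒ K = (1/2, 0)
2. B lies on line KN with KB:BN = 1:(-4) ⇒ B = (1/3, 0)
3. Z is where the line through K parallel to YB meets line YN ⇒ Z = (1/4, 3/4)
Z = Y + t·(N−Y) with t = 1/4, so YZ:ZN = t:(1−t) = 1/4:3/4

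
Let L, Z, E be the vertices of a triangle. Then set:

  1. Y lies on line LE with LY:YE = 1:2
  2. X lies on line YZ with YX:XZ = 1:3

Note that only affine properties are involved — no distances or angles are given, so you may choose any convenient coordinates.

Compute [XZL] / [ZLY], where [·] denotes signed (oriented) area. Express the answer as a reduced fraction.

Set L = (0, 0), Z = (1, 0), E = (0, 1); any affine frame gives the same invariant.
1. Y lies on line LE with LY:YE = 1:2 ⇒ Y = (0, 1/3)
2. X lies on line YZ with YX:XZ = 1:3 ⇒ X = (1/4, 1/4)
2·[XZL] = -1/4, 2·[ZLY] = -1/3
[XZL]:[ZLY] = -1/4:-1/3 = 3/4

[XZL]:[ZLY] = 3/4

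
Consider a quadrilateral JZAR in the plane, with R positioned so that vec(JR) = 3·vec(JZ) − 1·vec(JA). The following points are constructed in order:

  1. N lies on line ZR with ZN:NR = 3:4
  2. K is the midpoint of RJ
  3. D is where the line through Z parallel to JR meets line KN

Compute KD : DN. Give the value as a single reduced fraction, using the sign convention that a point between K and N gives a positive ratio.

KD:DN = -7/3

Set J = (0, 0), Z = (1, 0), A = (0, 1), R = (3, -1); any affine frame gives the same invariant.
1. N lies on line ZR with ZN:NR = 3:4 ⇒ N = (13/7, -3/7)
2. K is the midpoint of RJ ⇒ K = (3/2, -1/2)
3. D is where the line through Z parallel to JR meets line KN ⇒ D = (17/8, -3/8)
D = K + t·(N−K) with t = 7/4, so KD:DN = t:(1−t) = 7/4:-3/4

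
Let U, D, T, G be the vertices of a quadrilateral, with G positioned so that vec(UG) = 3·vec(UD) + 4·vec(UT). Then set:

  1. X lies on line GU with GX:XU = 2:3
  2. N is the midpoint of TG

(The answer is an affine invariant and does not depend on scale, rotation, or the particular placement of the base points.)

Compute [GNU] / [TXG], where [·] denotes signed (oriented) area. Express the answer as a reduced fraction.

Choose coordinates U = (0, 0), D = (1, 0), T = (0, 1), G = (3, 4).
1. X lies on line GU with GX:XU = 2:3 ⇒ X = (9/5, 12/5)
2. N is the midpoint of TG ⇒ N = (3/2, 5/2)
2·[GNU] = 3/2, 2·[TXG] = 6/5
[GNU]:[TXG] = 3/2:6/5 = 5/4

[GNU]:[TXG] = 5/4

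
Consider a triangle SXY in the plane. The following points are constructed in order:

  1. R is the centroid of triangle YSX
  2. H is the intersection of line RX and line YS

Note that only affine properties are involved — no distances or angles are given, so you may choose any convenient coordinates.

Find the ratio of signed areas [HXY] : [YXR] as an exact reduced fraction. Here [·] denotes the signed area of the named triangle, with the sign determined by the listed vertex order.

[HXY]:[YXR] = -3/2

Assign S = (0, 0), X = (1, 0), Y = (0, 1) — the answer is frame-independent, so this choice is without loss of generality.
1. R is the centroid of triangle YSX ⇒ R = (1/3, 1/3)
2. H is the intersection of line RX and line YS ⇒ H = (0, 1/2)
2·[HXY] = 1/2, 2·[YXR] = -1/3
[HXY]:[YXR] = 1/2:-1/3 = -3/2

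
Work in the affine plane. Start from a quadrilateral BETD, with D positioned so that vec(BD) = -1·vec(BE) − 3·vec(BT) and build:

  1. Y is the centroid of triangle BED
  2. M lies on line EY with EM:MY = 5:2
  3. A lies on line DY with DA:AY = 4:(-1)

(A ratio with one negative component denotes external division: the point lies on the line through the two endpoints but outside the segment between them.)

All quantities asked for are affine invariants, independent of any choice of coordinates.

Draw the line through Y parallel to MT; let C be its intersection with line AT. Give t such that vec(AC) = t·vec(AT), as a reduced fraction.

Work in coordinates with B = (0, 0), E = (1, 0), T = (0, 1), D = (-1, -3).
1. Y is the centroid of triangle BED ⇒ Y = (0, -1)
2. M lies on line EY with EM:MY = 5:2 ⇒ M = (2/7, -5/7)
3. A lies on line DY with DA:AY = 4:(-1) ⇒ A = (1/3, -1/3)
through Y parallel to MT: direction (-2/7, 12/7); meets AT at C = (-1, 5)
C = A + t·(T−A) with t = 4

t = 4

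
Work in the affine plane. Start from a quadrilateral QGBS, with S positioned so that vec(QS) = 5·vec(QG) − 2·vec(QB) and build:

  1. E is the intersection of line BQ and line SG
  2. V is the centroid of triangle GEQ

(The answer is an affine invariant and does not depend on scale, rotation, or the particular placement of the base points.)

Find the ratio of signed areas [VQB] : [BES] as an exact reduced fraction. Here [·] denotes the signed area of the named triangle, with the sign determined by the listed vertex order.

[VQB]:[BES] = -2/15

Work in coordinates with Q = (0, 0), G = (1, 0), B = (0, 1), S = (5, -2).
1. E is the intersection of line BQ and line SG ⇒ E = (0, 1/2)
2. V is the centroid of triangle GEQ ⇒ V = (1/3, 1/6)
2·[VQB] = -1/3, 2·[BES] = 5/2
[VQB]:[BES] = -1/3:5/2 = -2/15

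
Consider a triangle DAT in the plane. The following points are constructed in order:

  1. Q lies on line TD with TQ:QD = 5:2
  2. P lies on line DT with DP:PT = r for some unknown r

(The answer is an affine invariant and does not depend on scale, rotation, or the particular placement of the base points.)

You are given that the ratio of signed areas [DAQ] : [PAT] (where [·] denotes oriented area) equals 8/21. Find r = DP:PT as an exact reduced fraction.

r = 1/3

Choose coordinates D = (0, 0), A = (1, 0), T = (0, 1).
1. Q lies on line TD with TQ:QD = 5:2 ⇒ Q = (0, 2/7)
2. With DP:PT = r, write λ = r/(r+1) so P = D + λ·(T−D); P is affine-linear in λ
Every point depending on P is an affine combination of P and λ-independent points, so each such coordinate is linear in λ; the λ² term in each signed area is a multiple of (T−D)×(T−D) = 0, so 2·[DAQ] and 2·[PAT] are each linear in λ. Evaluating at λ=0 and λ=1:
  2·[DAQ] = 2/7,   2·[PAT] = −λ + 1
So [DAQ]:[PAT] = (2/7) / (−λ + 1). Setting this equal to 8/21:
  2/7 = 8/21·(−λ + 1)  ⇒  λ = 1/4
Then r = λ/(1−λ) = (1/4)/(3/4) = 1/3. Check: with r = 1/3, P = (0, 1/4) and [DAQ]:[PAT] = 8/21 as required.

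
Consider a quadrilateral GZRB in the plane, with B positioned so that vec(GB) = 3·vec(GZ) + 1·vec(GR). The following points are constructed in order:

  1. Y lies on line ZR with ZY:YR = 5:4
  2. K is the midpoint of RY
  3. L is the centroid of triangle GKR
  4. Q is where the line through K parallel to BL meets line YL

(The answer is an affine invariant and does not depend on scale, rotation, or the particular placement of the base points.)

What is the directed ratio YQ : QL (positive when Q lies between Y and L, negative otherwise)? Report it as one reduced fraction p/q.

Assign G = (0, 0), Z = (1, 0), R = (0, 1), B = (3, 1) — the answer is frame-independent, so this choice is without loss of generality.
1. Y lies on line ZR with ZY:YR = 5:4 ⇒ Y = (4/9, 5/9)
2. K is the midpoint of RY ⇒ K = (2/9, 7/9)
3. L is the centroid of triangle GKR ⇒ L = (2/27, 16/27)
4. Q is where the line through K parallel to BL meets line YL ⇒ Q = (-116/189, 125/189)
Q = Y + t·(L−Y) with t = 20/7, so YQ:QL = t:(1−t) = 20/7:-13/7

YQ:QL = -20/13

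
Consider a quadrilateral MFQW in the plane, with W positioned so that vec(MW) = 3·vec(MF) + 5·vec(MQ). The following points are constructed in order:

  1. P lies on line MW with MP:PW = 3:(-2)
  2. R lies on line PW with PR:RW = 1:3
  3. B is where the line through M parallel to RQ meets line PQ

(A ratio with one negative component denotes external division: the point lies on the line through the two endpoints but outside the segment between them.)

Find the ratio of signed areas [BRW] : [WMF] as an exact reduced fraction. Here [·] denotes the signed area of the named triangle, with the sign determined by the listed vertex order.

[BRW]:[WMF] = -27/5

Work in coordinates with M = (0, 0), F = (1, 0), Q = (0, 1), W = (3, 5).
1. P lies on line MW with MP:PW = 3:(-2) ⇒ P = (9, 15)
2. R lies on line PW with PR:RW = 1:3 ⇒ R = (15/2, 25/2)
3. B is where the line through M parallel to RQ meets line PQ ⇒ B = (-45, -69)
2·[BRW] = -27, 2·[WMF] = 5
[BRW]:[WMF] = -27:5 = -27/5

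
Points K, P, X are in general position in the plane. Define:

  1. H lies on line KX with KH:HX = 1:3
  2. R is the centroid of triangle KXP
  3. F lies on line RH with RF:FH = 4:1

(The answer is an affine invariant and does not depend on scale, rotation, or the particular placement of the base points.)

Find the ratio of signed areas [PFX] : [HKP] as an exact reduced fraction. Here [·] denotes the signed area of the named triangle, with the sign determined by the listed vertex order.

Choose coordinates K = (0, 0), P = (1, 0), X = (0, 1).
1. H lies on line KX with KH:HX = 1:3 ⇒ H = (0, 1/4)
2. R is the centroid of triangle KXP ⇒ R = (1/3, 1/3)
3. F lies on line RH with RF:FH = 4:1 ⇒ F = (1/15, 4/15)
2·[PFX] = -2/3, 2·[HKP] = 1/4
[PFX]:[HKP] = -2/3:1/4 = -8/3

[PFX]:[HKP] = -8/3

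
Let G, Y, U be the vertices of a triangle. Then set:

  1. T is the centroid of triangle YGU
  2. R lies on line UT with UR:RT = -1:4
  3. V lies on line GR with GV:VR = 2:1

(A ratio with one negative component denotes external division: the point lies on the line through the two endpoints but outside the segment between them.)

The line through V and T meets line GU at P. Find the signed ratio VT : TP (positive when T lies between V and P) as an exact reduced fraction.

Work in coordinates with G = (0, 0), Y = (1, 0), U = (0, 1).
1. T is the centroid of triangle YGU ⇒ T = (1/3, 1/3)
2. R lies on line UT with UR:RT = -1:4 ⇒ R = (-1/9, 11/9)
3. V lies on line GR with GV:VR = 2:1 ⇒ V = (-2/27, 22/27)
line VT meets GU at P = (0, 8/11)
T = V + t·(P−V) with t = 11/2, so VT:TP = 11/2:-9/2

VT:TP = -11/9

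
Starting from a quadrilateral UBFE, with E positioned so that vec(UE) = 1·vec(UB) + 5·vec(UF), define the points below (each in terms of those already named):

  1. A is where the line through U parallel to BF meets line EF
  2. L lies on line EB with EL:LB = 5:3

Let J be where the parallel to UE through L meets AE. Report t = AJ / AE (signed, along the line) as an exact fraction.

t = 173/48

Assign U = (0, 0), B = (1, 0), F = (0, 1), E = (1, 5) — the answer is frame-independent, so this choice is without loss of generality.
1. A is where the line through U parallel to BF meets line EF ⇒ A = (-1/5, 1/5)
2. L lies on line EB with EL:LB = 5:3 ⇒ L = (1, 15/8)
through L parallel to UE: direction (1, 5); meets AE at J = (33/8, 35/2)
J = A + t·(E−A) with t = 173/48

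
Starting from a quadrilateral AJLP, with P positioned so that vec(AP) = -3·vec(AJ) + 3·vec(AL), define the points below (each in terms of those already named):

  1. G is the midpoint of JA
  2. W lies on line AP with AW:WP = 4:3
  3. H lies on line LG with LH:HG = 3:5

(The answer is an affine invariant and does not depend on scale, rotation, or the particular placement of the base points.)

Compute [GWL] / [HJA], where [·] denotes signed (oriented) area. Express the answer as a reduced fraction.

[GWL]:[HJA] = 76/35

Set A = (0, 0), J = (1, 0), L = (0, 1), P = (-3, 3); any affine frame gives the same invariant.
1. G is the midpoint of JA ⇒ G = (1/2, 0)
2. W lies on line AP with AW:WP = 4:3 ⇒ W = (-12/7, 12/7)
3. H lies on line LG with LH:HG = 3:5 ⇒ H = (3/16, 5/8)
2·[GWL] = -19/14, 2·[HJA] = -5/8
[GWL]:[HJA] = -19/14:-5/8 = 76/35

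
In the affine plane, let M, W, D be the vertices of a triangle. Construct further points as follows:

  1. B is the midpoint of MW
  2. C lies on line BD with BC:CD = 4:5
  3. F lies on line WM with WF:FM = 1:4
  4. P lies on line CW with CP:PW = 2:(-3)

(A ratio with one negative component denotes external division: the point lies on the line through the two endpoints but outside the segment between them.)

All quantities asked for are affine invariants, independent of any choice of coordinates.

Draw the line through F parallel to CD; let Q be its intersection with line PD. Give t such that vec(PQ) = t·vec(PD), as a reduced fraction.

t = 13/10

Work in coordinates with M = (0, 0), W = (1, 0), D = (0, 1).
1. B is the midpoint of MW ⇒ B = (1/2, 0)
2. C lies on line BD with BC:CD = 4:5 ⇒ C = (5/18, 4/9)
3. F lies on line WM with WF:FM = 1:4 ⇒ F = (4/5, 0)
4. P lies on line CW with CP:PW = 2:(-3) ⇒ P = (-7/6, 4/3)
through F parallel to CD: direction (-5/18, 5/9); meets PD at Q = (7/20, 9/10)
Q = P + t·(D−P) with t = 13/10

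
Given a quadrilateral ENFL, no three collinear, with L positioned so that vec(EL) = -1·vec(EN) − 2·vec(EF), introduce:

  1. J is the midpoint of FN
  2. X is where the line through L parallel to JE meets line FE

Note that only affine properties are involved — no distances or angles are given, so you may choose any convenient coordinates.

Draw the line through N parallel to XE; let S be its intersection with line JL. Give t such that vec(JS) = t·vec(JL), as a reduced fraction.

t = -1/3

Choose coordinates E = (0, 0), N = (1, 0), F = (0, 1), L = (-1, -2).
1. J is the midpoint of FN ⇒ J = (1/2, 1/2)
2. X is where the line through L parallel to JE meets line FE ⇒ X = (0, -1)
through N parallel to XE: direction (0, 1); meets JL at S = (1, 4/3)
S = J + t·(L−J) with t = -1/3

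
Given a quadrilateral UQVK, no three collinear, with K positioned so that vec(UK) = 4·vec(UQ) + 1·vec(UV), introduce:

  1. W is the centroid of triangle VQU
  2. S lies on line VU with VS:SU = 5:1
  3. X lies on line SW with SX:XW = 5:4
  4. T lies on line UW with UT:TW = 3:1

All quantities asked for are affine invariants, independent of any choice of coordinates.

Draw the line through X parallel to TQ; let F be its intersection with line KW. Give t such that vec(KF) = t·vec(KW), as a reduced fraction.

Set U = (0, 0), Q = (1, 0), V = (0, 1), K = (4, 1); any affine frame gives the same invariant.
1. W is the centroid of triangle VQU ⇒ W = (1/3, 1/3)
2. S lies on line VU with VS:SU = 5:1 ⇒ S = (0, 1/6)
3. X lies on line SW with SX:XW = 5:4 ⇒ X = (5/27, 7/27)
4. T lies on line UW with UT:TW = 3:1 ⇒ T = (1/4, 1/4)
through X parallel to TQ: direction (3/4, -1/4); meets KW at F = (43/459, 133/459)
F = K + t·(W−K) with t = 163/153

t = 163/153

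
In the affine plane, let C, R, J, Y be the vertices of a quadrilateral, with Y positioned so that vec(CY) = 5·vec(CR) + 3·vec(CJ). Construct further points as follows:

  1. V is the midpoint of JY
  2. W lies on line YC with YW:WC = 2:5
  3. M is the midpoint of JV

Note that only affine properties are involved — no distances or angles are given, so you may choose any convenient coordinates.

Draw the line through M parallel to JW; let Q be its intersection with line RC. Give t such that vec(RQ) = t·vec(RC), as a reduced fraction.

Assign C = (0, 0), R = (1, 0), J = (0, 1), Y = (5, 3) — the answer is frame-independent, so this choice is without loss of generality.
1. V is the midpoint of JY ⇒ V = (5/2, 2)
2. W lies on line YC with YW:WC = 2:5 ⇒ W = (25/7, 15/7)
3. M is the midpoint of JV ⇒ M = (5/4, 3/2)
through M parallel to JW: direction (25/7, 8/7); meets RC at Q = (-55/16, 0)
Q = R + t·(C−R) with t = 71/16

t = 71/16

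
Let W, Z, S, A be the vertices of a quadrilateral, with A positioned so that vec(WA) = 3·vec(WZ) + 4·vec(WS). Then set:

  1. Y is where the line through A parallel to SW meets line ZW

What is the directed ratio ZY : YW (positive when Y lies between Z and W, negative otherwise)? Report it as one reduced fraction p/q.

Choose coordinates W = (0, 0), Z = (1, 0), S = (0, 1), A = (3, 4).
1. Y is where the line through A parallel to SW meets line ZW ⇒ Y = (3, 0)
Y = Z + t·(W−Z) with t = -2, so ZY:YW = t:(1−t) = -2:3

ZY:YW = -2/3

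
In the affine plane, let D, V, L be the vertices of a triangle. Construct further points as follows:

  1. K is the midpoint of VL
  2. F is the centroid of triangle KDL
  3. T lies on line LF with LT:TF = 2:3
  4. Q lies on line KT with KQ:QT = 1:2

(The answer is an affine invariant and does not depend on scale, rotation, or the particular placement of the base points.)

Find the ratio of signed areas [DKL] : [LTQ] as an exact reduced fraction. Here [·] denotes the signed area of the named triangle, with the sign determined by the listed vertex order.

[DKL]:[LTQ] = 45/4

Work in coordinates with D = (0, 0), V = (1, 0), L = (0, 1).
1. K is the midpoint of VL ⇒ K = (1/2, 1/2)
2. F is the centroid of triangle KDL ⇒ F = (1/6, 1/2)
3. T lies on line LF with LT:TF = 2:3 ⇒ T = (1/15, 4/5)
4. Q lies on line KT with KQ:QT = 1:2 ⇒ Q = (16/45, 3/5)
2·[DKL] = 1/2, 2·[LTQ] = 2/45
[DKL]:[LTQ] = 1/2:2/45 = 45/4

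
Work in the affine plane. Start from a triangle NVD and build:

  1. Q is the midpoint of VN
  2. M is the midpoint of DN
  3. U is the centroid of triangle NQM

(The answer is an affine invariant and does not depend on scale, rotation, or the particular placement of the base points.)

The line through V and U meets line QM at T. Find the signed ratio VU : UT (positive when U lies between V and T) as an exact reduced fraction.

VU:UT = -4

Assign N = (0, 0), V = (1, 0), D = (0, 1) — the answer is frame-independent, so this choice is without loss of generality.
1. Q is the midpoint of VN ⇒ Q = (1/2, 0)
2. M is the midpoint of DN ⇒ M = (0, 1/2)
3. U is the centroid of triangle NQM ⇒ U = (1/6, 1/6)
line VU meets QM at T = (3/8, 1/8)
U = V + t·(T−V) with t = 4/3, so VU:UT = 4/3:-1/3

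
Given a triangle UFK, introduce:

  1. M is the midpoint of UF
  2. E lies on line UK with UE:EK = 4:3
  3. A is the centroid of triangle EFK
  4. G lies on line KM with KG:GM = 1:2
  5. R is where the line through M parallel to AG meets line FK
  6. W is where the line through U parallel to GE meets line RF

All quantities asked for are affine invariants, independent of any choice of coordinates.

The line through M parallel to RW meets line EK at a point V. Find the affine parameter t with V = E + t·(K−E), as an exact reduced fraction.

t = -1/6

Assign U = (0, 0), F = (1, 0), K = (0, 1) — the answer is frame-independent, so this choice is without loss of generality.
1. M is the midpoint of UF ⇒ M = (1/2, 0)
2. E lies on line UK with UE:EK = 4:3 ⇒ E = (0, 4/7)
3. A is the centroid of triangle EFK ⇒ A = (1/3, 11/21)
4. G lies on line KM with KG:GM = 1:2 ⇒ G = (1/6, 2/3)
5. R is where the line through M parallel to AG meets line FK ⇒ R = (4, -3)
6. W is where the line through U parallel to GE meets line RF ⇒ W = (7/11, 4/11)
through M parallel to RW: direction (-37/11, 37/11); meets EK at V = (0, 1/2)
V = E + t·(K−E) with t = -1/6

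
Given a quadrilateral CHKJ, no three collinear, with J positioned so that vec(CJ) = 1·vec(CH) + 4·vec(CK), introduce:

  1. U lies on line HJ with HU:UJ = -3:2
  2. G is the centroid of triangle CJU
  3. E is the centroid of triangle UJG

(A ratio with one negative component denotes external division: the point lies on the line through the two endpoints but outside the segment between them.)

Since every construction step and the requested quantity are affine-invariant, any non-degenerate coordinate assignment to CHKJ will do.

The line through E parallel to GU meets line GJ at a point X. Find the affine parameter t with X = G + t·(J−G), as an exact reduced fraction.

Set C = (0, 0), H = (1, 0), K = (0, 1), J = (1, 4); any affine frame gives the same invariant.
1. U lies on line HJ with HU:UJ = -3:2 ⇒ U = (1, 12)
2. G is the centroid of triangle CJU ⇒ G = (2/3, 16/3)
3. E is the centroid of triangle UJG ⇒ E = (8/9, 64/9)
through E parallel to GU: direction (1/3, 20/3); meets GJ at X = (7/9, 44/9)
X = G + t·(J−G) with t = 1/3

t = 1/3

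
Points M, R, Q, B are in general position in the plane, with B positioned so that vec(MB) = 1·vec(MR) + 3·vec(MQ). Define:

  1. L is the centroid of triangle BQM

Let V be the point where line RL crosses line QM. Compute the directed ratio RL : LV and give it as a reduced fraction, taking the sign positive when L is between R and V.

Assign M = (0, 0), R = (1, 0), Q = (0, 1), B = (1, 3) — the answer is frame-independent, so this choice is without loss of generality.
1. L is the centroid of triangle BQM ⇒ L = (1/3, 4/3)
line RL meets QM at V = (0, 2)
L = R + t·(V−R) with t = 2/3, so RL:LV = 2/3:1/3

RL:LV = 2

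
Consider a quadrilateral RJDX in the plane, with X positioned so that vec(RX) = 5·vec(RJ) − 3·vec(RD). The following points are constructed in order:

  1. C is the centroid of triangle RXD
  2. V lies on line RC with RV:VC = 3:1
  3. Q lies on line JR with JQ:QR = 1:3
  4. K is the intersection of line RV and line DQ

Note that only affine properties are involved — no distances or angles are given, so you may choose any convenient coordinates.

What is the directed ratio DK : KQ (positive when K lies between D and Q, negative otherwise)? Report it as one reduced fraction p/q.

DK:KQ = -10/3

Assign R = (0, 0), J = (1, 0), D = (0, 1), X = (5, -3) — the answer is frame-independent, so this choice is without loss of generality.
1. C is the centroid of triangle RXD ⇒ C = (5/3, -2/3)
2. V lies on line RC with RV:VC = 3:1 ⇒ V = (5/4, -1/2)
3. Q lies on line JR with JQ:QR = 1:3 ⇒ Q = (3/4, 0)
4. K is the intersection of line RV and line DQ ⇒ K = (15/14, -3/7)
K = D + t·(Q−D) with t = 10/7, so DK:KQ = t:(1−t) = 10/7:-3/7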